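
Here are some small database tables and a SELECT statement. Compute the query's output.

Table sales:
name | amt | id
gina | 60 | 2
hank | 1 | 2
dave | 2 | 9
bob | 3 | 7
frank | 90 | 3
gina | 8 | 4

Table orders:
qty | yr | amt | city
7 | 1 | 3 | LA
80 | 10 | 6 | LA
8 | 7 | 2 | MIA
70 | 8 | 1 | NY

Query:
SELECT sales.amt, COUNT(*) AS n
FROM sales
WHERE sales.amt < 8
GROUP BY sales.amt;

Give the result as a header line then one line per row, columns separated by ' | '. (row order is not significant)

After WHERE (3 rows):
sales.name | sales.amt | sales.id
hank | 1 | 2
dave | 2 | 9
bob | 3 | 7
After GROUP BY (3 rows):
sales.amt | n
1 | 1
2 | 1
3 | 1

== RESULT ==
sales.amt | n
1 | 1
2 | 1
3 | 1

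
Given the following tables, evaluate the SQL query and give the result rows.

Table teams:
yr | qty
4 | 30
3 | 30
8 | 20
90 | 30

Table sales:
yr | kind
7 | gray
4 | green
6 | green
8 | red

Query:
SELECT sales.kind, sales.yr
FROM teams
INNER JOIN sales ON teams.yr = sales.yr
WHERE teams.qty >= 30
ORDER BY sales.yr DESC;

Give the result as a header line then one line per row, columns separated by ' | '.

== RESULT ==
sales.kind | sales.yr
green | 4

Derivation:
After JOIN sales (2 rows):
teams.yr | teams.qty | sales.yr | sales.kind
4 | 30 | 4 | green
8 | 20 | 8 | red
After WHERE (1 rows):
teams.yr | teams.qty | sales.yr | sales.kind
4 | 30 | 4 | green
After SELECT (1 rows):
sales.kind | sales.yr
green | 4
After ORDER BY (1 rows):
sales.kind | sales.yr
green | 4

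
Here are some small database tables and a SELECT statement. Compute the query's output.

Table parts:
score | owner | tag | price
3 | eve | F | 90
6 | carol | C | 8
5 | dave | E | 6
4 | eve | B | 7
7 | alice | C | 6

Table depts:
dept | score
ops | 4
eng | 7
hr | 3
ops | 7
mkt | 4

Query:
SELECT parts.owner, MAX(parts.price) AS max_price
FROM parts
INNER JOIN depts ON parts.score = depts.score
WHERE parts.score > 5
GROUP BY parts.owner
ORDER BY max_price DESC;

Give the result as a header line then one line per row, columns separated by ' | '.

After JOIN depts (5 rows):
parts.score | parts.owner | parts.tag | parts.price | depts.dept | depts.score
3 | eve | F | 90 | hr | 3
4 | eve | B | 7 | ops | 4
4 | eve | B | 7 | mkt | 4
7 | alice | C | 6 | eng | 7
7 | alice | C | 6 | ops | 7
After WHERE (2 rows):
parts.score | parts.owner | parts.tag | parts.price | depts.dept | depts.score
7 | alice | C | 6 | eng | 7
7 | alice | C | 6 | ops | 7
After GROUP BY (1 rows):
parts.owner | max_price
alice | 6
After ORDER BY (1 rows):
parts.owner | max_price
alice | 6

== RESULT ==
parts.owner | max_price
alice | 6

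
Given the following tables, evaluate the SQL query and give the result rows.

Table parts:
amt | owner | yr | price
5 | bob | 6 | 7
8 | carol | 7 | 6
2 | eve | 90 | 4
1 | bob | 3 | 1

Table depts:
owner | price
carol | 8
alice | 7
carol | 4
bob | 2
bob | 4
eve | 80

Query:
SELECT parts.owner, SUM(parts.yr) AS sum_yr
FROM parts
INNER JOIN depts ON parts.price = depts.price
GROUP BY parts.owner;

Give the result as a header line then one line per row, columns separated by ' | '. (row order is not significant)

After JOIN depts (3 rows):
parts.amt | parts.owner | parts.yr | parts.price | depts.owner | depts.price
5 | bob | 6 | 7 | alice | 7
2 | eve | 90 | 4 | carol | 4
2 | eve | 90 | 4 | bob | 4
After GROUP BY (2 rows):
parts.owner | sum_yr
bob | 6
eve | 180

== RESULT ==
parts.owner | sum_yr
bob | 6
eve | 180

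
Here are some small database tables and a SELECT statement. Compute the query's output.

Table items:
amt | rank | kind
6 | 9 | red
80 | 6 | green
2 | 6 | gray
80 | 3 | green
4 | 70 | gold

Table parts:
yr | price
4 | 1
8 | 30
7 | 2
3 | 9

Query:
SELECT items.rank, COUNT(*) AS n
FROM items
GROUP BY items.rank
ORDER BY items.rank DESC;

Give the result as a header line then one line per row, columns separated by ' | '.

After GROUP BY (4 rows):
items.rank | n
9 | 1
6 | 2
3 | 1
70 | 1
After ORDER BY (4 rows):
items.rank | n
70 | 1
9 | 1
6 | 2
3 | 1

== RESULT ==
items.rank | n
70 | 1
9 | 1
6 | 2
3 | 1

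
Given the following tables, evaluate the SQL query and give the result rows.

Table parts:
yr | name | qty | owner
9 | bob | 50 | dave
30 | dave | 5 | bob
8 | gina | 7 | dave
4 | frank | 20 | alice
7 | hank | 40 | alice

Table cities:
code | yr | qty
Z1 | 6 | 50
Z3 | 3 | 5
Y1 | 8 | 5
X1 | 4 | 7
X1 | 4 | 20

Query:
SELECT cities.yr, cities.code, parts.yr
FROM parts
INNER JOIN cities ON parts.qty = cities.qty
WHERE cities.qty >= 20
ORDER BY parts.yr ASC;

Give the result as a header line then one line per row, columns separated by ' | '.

== RESULT ==
cities.yr | cities.code | parts.yr
4 | X1 | 4
6 | Z1 | 9

Derivation:
After JOIN cities (5 rows):
parts.yr | parts.name | parts.qty | parts.owner | cities.code | cities.yr | cities.qty
9 | bob | 50 | dave | Z1 | 6 | 50
30 | dave | 5 | bob | Z3 | 3 | 5
30 | dave | 5 | bob | Y1 | 8 | 5
8 | gina | 7 | dave | X1 | 4 | 7
4 | frank | 20 | alice | X1 | 4 | 20
After WHERE (2 rows):
parts.yr | parts.name | parts.qty | parts.owner | cities.code | cities.yr | cities.qty
9 | bob | 50 | dave | Z1 | 6 | 50
4 | frank | 20 | alice | X1 | 4 | 20
After SELECT (2 rows):
cities.yr | cities.code | parts.yr
6 | Z1 | 9
4 | X1 | 4
After ORDER BY (2 rows):
cities.yr | cities.code | parts.yr
4 | X1 | 4
6 | Z1 | 9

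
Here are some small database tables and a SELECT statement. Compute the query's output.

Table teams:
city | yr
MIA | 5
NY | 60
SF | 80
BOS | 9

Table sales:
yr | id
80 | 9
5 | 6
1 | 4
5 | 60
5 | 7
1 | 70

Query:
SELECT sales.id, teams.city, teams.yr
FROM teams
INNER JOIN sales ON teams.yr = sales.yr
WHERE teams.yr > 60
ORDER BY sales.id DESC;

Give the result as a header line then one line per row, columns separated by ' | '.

After JOIN sales (4 rows):
teams.city | teams.yr | sales.yr | sales.id
MIA | 5 | 5 | 6
MIA | 5 | 5 | 60
MIA | 5 | 5 | 7
SF | 80 | 80 | 9
After WHERE (1 rows):
teams.city | teams.yr | sales.yr | sales.id
SF | 80 | 80 | 9
After SELECT (1 rows):
sales.id | teams.city | teams.yr
9 | SF | 80
After ORDER BY (1 rows):
sales.id | teams.city | teams.yr
9 | SF | 80

== RESULT ==
sales.id | teams.city | teams.yr
9 | SF | 80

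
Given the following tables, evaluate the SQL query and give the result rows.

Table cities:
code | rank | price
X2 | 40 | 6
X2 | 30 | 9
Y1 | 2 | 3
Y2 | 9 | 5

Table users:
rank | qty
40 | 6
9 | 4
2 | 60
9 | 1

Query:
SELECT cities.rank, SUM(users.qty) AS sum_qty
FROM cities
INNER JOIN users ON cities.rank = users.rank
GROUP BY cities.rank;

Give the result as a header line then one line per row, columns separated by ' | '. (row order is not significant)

== RESULT ==
cities.rank | sum_qty
40 | 6
2 | 60
9 | 5

Derivation:
After JOIN users (4 rows):
cities.code | cities.rank | cities.price | users.rank | users.qty
X2 | 40 | 6 | 40 | 6
Y1 | 2 | 3 | 2 | 60
Y2 | 9 | 5 | 9 | 4
Y2 | 9 | 5 | 9 | 1
After GROUP BY (3 rows):
cities.rank | sum_qty
40 | 6
2 | 60
9 | 5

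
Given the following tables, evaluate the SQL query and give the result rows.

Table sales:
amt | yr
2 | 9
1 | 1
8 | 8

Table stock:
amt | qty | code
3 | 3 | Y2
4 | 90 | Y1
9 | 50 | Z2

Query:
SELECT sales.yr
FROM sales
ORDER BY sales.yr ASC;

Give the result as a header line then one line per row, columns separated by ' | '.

After SELECT (3 rows):
sales.yr
9
1
8
After ORDER BY (3 rows):
sales.yr
1
8
9

== RESULT ==
sales.yr
1
8
9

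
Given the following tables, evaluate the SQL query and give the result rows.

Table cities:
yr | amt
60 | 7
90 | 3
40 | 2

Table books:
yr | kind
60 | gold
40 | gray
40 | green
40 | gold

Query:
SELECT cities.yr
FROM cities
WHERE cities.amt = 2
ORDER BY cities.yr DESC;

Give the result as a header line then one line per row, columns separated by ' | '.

After WHERE (1 rows):
cities.yr | cities.amt
40 | 2
After SELECT (1 rows):
cities.yr
40
After ORDER BY (1 rows):
cities.yr
40

== RESULT ==
cities.yr
40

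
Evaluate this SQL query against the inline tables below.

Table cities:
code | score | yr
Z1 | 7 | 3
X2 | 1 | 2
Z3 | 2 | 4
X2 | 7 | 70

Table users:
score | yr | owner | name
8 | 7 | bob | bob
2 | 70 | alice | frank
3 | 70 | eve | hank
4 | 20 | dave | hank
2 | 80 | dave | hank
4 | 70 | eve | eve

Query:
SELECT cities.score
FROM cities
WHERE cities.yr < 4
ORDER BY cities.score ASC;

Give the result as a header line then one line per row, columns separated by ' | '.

After WHERE (2 rows):
cities.code | cities.score | cities.yr
Z1 | 7 | 3
X2 | 1 | 2
After SELECT (2 rows):
cities.score
7
1
After ORDER BY (2 rows):
cities.score
1
7

== RESULT ==
cities.score
1
7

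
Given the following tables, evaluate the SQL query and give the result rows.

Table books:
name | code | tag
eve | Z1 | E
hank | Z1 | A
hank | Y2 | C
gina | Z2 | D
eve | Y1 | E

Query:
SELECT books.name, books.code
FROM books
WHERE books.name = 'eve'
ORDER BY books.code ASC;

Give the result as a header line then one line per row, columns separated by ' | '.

== RESULT ==
books.name | books.code
eve | Y1
eve | Z1

Derivation:
After WHERE (2 rows):
books.name | books.code | books.tag
eve | Z1 | E
eve | Y1 | E
After SELECT (2 rows):
books.name | books.code
eve | Z1
eve | Y1
After ORDER BY (2 rows):
books.name | books.code
eve | Y1
eve | Z1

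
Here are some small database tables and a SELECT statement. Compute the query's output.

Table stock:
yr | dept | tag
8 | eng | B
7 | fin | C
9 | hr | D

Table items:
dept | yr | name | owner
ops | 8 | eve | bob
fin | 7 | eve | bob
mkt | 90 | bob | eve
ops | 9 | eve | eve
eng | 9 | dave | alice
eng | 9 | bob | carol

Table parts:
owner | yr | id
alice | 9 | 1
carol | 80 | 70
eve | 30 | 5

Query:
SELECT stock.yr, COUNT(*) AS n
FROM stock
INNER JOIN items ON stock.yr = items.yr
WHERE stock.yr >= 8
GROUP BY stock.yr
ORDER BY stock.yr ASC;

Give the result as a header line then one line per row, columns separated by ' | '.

== RESULT ==
stock.yr | n
8 | 1
9 | 3

Derivation:
After JOIN items (5 rows):
stock.yr | stock.dept | stock.tag | items.dept | items.yr | items.name | items.owner
8 | eng | B | ops | 8 | eve | bob
7 | fin | C | fin | 7 | eve | bob
9 | hr | D | ops | 9 | eve | eve
9 | hr | D | eng | 9 | dave | alice
9 | hr | D | eng | 9 | bob | carol
After WHERE (4 rows):
stock.yr | stock.dept | stock.tag | items.dept | items.yr | items.name | items.owner
8 | eng | B | ops | 8 | eve | bob
9 | hr | D | ops | 9 | eve | eve
9 | hr | D | eng | 9 | dave | alice
9 | hr | D | eng | 9 | bob | carol
After GROUP BY (2 rows):
stock.yr | n
8 | 1
9 | 3
After ORDER BY (2 rows):
stock.yr | n
8 | 1
9 | 3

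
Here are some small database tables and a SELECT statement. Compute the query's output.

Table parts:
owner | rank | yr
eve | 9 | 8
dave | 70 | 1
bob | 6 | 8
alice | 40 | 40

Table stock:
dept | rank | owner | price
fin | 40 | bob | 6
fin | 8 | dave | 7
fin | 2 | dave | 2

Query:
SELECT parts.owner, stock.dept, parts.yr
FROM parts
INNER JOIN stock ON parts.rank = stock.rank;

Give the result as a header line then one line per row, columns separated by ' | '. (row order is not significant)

== RESULT ==
parts.owner | stock.dept | parts.yr
alice | fin | 40

Derivation:
After JOIN stock (1 rows):
parts.owner | parts.rank | parts.yr | stock.dept | stock.rank | stock.owner | stock.price
alice | 40 | 40 | fin | 40 | bob | 6
After SELECT (1 rows):
parts.owner | stock.dept | parts.yr
alice | fin | 40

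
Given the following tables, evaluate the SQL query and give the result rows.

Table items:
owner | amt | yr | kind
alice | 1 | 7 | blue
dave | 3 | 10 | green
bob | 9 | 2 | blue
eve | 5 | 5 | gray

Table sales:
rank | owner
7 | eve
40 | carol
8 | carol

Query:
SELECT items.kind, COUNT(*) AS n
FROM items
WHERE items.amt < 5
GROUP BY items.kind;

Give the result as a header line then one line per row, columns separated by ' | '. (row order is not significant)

After WHERE (2 rows):
items.owner | items.amt | items.yr | items.kind
alice | 1 | 7 | blue
dave | 3 | 10 | green
After GROUP BY (2 rows):
items.kind | n
blue | 1
green | 1

== RESULT ==
items.kind | n
blue | 1
green | 1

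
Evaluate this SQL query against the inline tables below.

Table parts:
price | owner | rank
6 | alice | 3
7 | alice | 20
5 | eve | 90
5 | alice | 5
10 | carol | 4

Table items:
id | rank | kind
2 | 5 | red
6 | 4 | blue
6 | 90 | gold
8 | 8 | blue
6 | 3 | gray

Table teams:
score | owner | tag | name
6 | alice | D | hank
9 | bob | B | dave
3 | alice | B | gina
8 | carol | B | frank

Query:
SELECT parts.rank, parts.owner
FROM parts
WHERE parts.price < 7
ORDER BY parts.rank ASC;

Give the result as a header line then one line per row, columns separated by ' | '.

After WHERE (3 rows):
parts.price | parts.owner | parts.rank
6 | alice | 3
5 | eve | 90
5 | alice | 5
After SELECT (3 rows):
parts.rank | parts.owner
3 | alice
90 | eve
5 | alice
After ORDER BY (3 rows):
parts.rank | parts.owner
3 | alice
5 | alice
90 | eve

== RESULT ==
parts.rank | parts.owner
3 | alice
5 | alice
90 | eve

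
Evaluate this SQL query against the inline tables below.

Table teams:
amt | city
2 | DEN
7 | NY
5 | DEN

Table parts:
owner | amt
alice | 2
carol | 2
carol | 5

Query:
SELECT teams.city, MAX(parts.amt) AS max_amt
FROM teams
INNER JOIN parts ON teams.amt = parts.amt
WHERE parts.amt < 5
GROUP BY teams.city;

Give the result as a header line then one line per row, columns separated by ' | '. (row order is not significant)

After JOIN parts (3 rows):
teams.amt | teams.city | parts.owner | parts.amt
2 | DEN | alice | 2
2 | DEN | carol | 2
5 | DEN | carol | 5
After WHERE (2 rows):
teams.amt | teams.city | parts.owner | parts.amt
2 | DEN | alice | 2
2 | DEN | carol | 2
After GROUP BY (1 rows):
teams.city | max_amt
DEN | 2

== RESULT ==
teams.city | max_amt
DEN | 2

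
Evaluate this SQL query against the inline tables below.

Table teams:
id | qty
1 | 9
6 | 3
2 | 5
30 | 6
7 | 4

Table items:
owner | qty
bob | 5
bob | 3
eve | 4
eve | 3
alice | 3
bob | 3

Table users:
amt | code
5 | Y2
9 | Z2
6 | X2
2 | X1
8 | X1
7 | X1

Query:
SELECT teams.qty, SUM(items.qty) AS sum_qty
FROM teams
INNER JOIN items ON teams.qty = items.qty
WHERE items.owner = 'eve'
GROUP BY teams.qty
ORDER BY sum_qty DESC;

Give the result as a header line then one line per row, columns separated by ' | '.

After JOIN items (6 rows):
teams.id | teams.qty | items.owner | items.qty
6 | 3 | bob | 3
6 | 3 | eve | 3
6 | 3 | alice | 3
6 | 3 | bob | 3
2 | 5 | bob | 5
7 | 4 | eve | 4
After WHERE (2 rows):
teams.id | teams.qty | items.owner | items.qty
6 | 3 | eve | 3
7 | 4 | eve | 4
After GROUP BY (2 rows):
teams.qty | sum_qty
3 | 3
4 | 4
After ORDER BY (2 rows):
teams.qty | sum_qty
4 | 4
3 | 3

== RESULT ==
teams.qty | sum_qty
4 | 4
3 | 3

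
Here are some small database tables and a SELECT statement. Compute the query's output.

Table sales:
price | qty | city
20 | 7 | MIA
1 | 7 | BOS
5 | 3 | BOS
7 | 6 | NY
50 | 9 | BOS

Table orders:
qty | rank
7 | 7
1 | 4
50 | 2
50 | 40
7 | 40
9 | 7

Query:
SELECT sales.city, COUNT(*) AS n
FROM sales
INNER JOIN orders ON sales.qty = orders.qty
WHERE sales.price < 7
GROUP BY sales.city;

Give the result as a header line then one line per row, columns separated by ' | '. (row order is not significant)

== RESULT ==
sales.city | n
BOS | 2

Derivation:
After JOIN orders (5 rows):
sales.price | sales.qty | sales.city | orders.qty | orders.rank
20 | 7 | MIA | 7 | 7
20 | 7 | MIA | 7 | 40
1 | 7 | BOS | 7 | 7
1 | 7 | BOS | 7 | 40
50 | 9 | BOS | 9 | 7
After WHERE (2 rows):
sales.price | sales.qty | sales.city | orders.qty | orders.rank
1 | 7 | BOS | 7 | 7
1 | 7 | BOS | 7 | 40
After GROUP BY (1 rows):
sales.city | n
BOS | 2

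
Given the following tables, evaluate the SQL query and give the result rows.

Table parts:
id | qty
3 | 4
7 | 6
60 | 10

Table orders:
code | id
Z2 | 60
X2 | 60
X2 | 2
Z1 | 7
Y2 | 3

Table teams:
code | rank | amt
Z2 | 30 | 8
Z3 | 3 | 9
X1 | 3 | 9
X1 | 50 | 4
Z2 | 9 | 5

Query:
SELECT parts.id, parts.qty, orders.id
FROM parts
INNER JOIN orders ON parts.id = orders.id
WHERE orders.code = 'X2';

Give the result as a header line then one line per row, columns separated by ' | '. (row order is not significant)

After JOIN orders (4 rows):
parts.id | parts.qty | orders.code | orders.id
3 | 4 | Y2 | 3
7 | 6 | Z1 | 7
60 | 10 | Z2 | 60
60 | 10 | X2 | 60
After WHERE (1 rows):
parts.id | parts.qty | orders.code | orders.id
60 | 10 | X2 | 60
After SELECT (1 rows):
parts.id | parts.qty | orders.id
60 | 10 | 60

== RESULT ==
parts.id | parts.qty | orders.id
60 | 10 | 60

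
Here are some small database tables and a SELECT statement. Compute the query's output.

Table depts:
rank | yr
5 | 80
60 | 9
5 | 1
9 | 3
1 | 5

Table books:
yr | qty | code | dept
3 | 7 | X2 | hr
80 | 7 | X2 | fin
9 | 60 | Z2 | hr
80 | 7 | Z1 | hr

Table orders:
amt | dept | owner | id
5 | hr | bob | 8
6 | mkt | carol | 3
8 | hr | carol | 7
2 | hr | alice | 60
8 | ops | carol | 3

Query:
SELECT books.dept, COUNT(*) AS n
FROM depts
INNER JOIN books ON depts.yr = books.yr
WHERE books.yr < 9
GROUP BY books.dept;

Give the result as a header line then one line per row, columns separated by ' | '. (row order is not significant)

After JOIN books (4 rows):
depts.rank | depts.yr | books.yr | books.qty | books.code | books.dept
5 | 80 | 80 | 7 | X2 | fin
5 | 80 | 80 | 7 | Z1 | hr
60 | 9 | 9 | 60 | Z2 | hr
9 | 3 | 3 | 7 | X2 | hr
After WHERE (1 rows):
depts.rank | depts.yr | books.yr | books.qty | books.code | books.dept
9 | 3 | 3 | 7 | X2 | hr
After GROUP BY (1 rows):
books.dept | n
hr | 1

== RESULT ==
books.dept | n
hr | 1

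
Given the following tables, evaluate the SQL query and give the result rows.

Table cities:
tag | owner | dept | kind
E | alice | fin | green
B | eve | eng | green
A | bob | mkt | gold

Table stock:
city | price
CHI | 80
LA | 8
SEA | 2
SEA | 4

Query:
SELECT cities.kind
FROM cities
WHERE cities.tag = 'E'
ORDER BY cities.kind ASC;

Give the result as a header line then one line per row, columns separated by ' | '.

After WHERE (1 rows):
cities.tag | cities.owner | cities.dept | cities.kind
E | alice | fin | green
After SELECT (1 rows):
cities.kind
green
After ORDER BY (1 rows):
cities.kind
green

== RESULT ==
cities.kind
green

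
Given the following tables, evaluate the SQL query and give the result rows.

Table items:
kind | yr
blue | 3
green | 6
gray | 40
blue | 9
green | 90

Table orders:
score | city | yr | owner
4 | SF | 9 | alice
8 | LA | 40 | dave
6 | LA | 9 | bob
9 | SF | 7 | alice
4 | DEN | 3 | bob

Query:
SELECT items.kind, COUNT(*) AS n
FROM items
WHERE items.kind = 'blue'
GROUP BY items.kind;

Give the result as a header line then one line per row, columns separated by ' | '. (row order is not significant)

After WHERE (2 rows):
items.kind | items.yr
blue | 3
blue | 9
After GROUP BY (1 rows):
items.kind | n
blue | 2

== RESULT ==
items.kind | n
blue | 2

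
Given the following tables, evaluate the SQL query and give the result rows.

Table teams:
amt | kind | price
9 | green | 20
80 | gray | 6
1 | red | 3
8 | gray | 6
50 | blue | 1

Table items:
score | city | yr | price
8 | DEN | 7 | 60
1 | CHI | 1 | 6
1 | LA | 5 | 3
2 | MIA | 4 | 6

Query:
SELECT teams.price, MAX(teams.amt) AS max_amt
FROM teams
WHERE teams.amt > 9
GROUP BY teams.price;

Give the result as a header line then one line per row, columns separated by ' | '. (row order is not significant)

After WHERE (2 rows):
teams.amt | teams.kind | teams.price
80 | gray | 6
50 | blue | 1
After GROUP BY (2 rows):
teams.price | max_amt
6 | 80
1 | 50

== RESULT ==
teams.price | max_amt
6 | 80
1 | 50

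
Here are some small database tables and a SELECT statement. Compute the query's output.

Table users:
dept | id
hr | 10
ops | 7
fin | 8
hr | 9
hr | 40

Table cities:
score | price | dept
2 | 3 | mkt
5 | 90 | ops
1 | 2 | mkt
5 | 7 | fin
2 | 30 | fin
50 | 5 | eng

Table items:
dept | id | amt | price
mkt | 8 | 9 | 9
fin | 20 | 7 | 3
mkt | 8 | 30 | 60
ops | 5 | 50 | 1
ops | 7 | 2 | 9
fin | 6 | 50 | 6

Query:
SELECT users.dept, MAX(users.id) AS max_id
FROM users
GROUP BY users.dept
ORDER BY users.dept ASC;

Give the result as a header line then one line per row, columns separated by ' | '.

== RESULT ==
users.dept | max_id
fin | 8
hr | 40
ops | 7

Derivation:
After GROUP BY (3 rows):
users.dept | max_id
hr | 40
ops | 7
fin | 8
After ORDER BY (3 rows):
users.dept | max_id
fin | 8
hr | 40
ops | 7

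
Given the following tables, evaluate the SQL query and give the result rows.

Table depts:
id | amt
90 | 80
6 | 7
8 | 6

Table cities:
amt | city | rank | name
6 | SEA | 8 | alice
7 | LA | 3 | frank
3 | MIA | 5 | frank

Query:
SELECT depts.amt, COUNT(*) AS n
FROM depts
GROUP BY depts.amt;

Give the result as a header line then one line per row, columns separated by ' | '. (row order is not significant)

After GROUP BY (3 rows):
depts.amt | n
80 | 1
7 | 1
6 | 1

== RESULT ==
depts.amt | n
80 | 1
7 | 1
6 | 1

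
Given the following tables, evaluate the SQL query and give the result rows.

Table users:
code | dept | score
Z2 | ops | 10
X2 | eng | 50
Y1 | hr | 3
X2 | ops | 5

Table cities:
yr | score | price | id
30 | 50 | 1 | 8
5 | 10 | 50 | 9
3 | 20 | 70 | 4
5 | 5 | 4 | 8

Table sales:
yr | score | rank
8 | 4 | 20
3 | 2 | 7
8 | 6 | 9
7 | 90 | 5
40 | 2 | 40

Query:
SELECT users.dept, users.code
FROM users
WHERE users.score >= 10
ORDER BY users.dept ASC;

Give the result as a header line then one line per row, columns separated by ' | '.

After WHERE (2 rows):
users.code | users.dept | users.score
Z2 | ops | 10
X2 | eng | 50
After SELECT (2 rows):
users.dept | users.code
ops | Z2
eng | X2
After ORDER BY (2 rows):
users.dept | users.code
eng | X2
ops | Z2

== RESULT ==
users.dept | users.code
eng | X2
ops | Z2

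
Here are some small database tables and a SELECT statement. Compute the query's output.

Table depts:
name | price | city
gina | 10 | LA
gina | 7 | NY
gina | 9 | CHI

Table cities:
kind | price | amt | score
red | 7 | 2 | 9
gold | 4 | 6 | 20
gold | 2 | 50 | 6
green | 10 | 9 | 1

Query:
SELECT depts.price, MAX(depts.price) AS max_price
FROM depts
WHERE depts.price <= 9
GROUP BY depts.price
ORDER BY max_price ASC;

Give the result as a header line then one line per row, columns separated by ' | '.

After WHERE (2 rows):
depts.name | depts.price | depts.city
gina | 7 | NY
gina | 9 | CHI
After GROUP BY (2 rows):
depts.price | max_price
7 | 7
9 | 9
After ORDER BY (2 rows):
depts.price | max_price
7 | 7
9 | 9

== RESULT ==
depts.price | max_price
7 | 7
9 | 9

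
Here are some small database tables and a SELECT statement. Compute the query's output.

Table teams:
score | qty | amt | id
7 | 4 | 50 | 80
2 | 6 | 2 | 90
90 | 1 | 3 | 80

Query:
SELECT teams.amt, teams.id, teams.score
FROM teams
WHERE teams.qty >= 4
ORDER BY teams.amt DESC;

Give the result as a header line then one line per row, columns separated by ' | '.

After WHERE (2 rows):
teams.score | teams.qty | teams.amt | teams.id
7 | 4 | 50 | 80
2 | 6 | 2 | 90
After SELECT (2 rows):
teams.amt | teams.id | teams.score
50 | 80 | 7
2 | 90 | 2
After ORDER BY (2 rows):
teams.amt | teams.id | teams.score
50 | 80 | 7
2 | 90 | 2

== RESULT ==
teams.amt | teams.id | teams.score
50 | 80 | 7
2 | 90 | 2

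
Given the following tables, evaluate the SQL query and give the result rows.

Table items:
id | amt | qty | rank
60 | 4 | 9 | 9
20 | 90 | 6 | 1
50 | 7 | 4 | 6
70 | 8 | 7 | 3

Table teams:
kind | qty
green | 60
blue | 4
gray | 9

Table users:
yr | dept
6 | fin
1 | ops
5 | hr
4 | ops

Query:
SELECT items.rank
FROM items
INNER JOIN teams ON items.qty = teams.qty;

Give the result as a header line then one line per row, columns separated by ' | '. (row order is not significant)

After JOIN teams (2 rows):
items.id | items.amt | items.qty | items.rank | teams.kind | teams.qty
60 | 4 | 9 | 9 | gray | 9
50 | 7 | 4 | 6 | blue | 4
After SELECT (2 rows):
items.rank
9
6

== RESULT ==
items.rank
9
6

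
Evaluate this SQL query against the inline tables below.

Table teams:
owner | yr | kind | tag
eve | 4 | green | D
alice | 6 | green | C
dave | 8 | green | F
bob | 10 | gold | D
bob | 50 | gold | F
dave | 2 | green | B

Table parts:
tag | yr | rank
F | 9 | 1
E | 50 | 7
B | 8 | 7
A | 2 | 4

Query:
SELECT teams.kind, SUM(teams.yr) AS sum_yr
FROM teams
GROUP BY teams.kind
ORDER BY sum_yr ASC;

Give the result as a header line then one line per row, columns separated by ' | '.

After GROUP BY (2 rows):
teams.kind | sum_yr
green | 20
gold | 60
After ORDER BY (2 rows):
teams.kind | sum_yr
green | 20
gold | 60

== RESULT ==
teams.kind | sum_yr
green | 20
gold | 60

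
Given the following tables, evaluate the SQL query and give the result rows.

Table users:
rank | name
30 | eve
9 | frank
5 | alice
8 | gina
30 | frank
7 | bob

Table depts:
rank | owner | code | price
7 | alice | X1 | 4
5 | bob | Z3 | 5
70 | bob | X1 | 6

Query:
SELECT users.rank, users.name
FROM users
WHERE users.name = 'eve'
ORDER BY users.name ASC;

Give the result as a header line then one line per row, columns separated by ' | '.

== RESULT ==
users.rank | users.name
30 | eve

Derivation:
After WHERE (1 rows):
users.rank | users.name
30 | eve
After SELECT (1 rows):
users.rank | users.name
30 | eve
After ORDER BY (1 rows):
users.rank | users.name
30 | eve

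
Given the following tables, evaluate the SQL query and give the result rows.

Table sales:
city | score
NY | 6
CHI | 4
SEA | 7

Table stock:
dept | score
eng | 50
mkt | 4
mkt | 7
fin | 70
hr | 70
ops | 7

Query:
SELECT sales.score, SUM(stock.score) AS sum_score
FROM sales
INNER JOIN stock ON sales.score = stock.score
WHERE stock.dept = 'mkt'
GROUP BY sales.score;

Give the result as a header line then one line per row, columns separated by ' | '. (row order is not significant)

== RESULT ==
sales.score | sum_score
4 | 4
7 | 7

Derivation:
After JOIN stock (3 rows):
sales.city | sales.score | stock.dept | stock.score
CHI | 4 | mkt | 4
SEA | 7 | mkt | 7
SEA | 7 | ops | 7
After WHERE (2 rows):
sales.city | sales.score | stock.dept | stock.score
CHI | 4 | mkt | 4
SEA | 7 | mkt | 7
After GROUP BY (2 rows):
sales.score | sum_score
4 | 4
7 | 7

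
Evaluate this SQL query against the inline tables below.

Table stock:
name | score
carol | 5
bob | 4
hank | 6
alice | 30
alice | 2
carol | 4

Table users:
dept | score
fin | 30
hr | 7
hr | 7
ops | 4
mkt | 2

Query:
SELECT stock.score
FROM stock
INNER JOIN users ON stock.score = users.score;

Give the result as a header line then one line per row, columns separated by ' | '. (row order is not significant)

== RESULT ==
stock.score
4
30
2
4

Derivation:
After JOIN users (4 rows):
stock.name | stock.score | users.dept | users.score
bob | 4 | ops | 4
alice | 30 | fin | 30
alice | 2 | mkt | 2
carol | 4 | ops | 4
After SELECT (4 rows):
stock.score
4
30
2
4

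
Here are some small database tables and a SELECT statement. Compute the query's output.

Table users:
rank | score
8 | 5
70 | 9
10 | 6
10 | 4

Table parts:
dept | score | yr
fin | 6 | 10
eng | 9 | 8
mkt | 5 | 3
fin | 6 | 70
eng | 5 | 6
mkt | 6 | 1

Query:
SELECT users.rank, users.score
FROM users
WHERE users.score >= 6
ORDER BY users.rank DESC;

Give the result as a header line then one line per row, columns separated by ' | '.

After WHERE (2 rows):
users.rank | users.score
70 | 9
10 | 6
After SELECT (2 rows):
users.rank | users.score
70 | 9
10 | 6
After ORDER BY (2 rows):
users.rank | users.score
70 | 9
10 | 6

== RESULT ==
users.rank | users.score
70 | 9
10 | 6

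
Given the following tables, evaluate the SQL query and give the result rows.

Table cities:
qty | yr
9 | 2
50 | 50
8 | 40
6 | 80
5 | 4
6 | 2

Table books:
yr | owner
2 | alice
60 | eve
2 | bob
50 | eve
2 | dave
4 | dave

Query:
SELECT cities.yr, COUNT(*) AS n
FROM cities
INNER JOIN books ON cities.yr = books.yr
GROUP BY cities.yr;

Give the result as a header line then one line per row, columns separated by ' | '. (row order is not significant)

After JOIN books (8 rows):
cities.qty | cities.yr | books.yr | books.owner
9 | 2 | 2 | alice
9 | 2 | 2 | bob
9 | 2 | 2 | dave
50 | 50 | 50 | eve
5 | 4 | 4 | dave
6 | 2 | 2 | alice
6 | 2 | 2 | bob
6 | 2 | 2 | dave
After GROUP BY (3 rows):
cities.yr | n
2 | 6
50 | 1
4 | 1

== RESULT ==
cities.yr | n
2 | 6
50 | 1
4 | 1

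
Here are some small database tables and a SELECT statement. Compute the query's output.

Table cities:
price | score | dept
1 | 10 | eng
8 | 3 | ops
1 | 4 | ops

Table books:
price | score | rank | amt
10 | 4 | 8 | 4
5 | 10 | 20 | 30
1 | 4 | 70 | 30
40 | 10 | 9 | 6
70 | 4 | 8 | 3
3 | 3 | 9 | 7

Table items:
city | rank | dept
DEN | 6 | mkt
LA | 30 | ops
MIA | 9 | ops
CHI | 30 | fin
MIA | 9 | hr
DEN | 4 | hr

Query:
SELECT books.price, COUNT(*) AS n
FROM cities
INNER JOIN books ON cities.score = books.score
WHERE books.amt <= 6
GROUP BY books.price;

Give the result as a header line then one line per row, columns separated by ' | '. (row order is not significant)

== RESULT ==
books.price | n
40 | 1
10 | 1
70 | 1

Derivation:
After JOIN books (6 rows):
cities.price | cities.score | cities.dept | books.price | books.score | books.rank | books.amt
1 | 10 | eng | 5 | 10 | 20 | 30
1 | 10 | eng | 40 | 10 | 9 | 6
8 | 3 | ops | 3 | 3 | 9 | 7
1 | 4 | ops | 10 | 4 | 8 | 4
1 | 4 | ops | 1 | 4 | 70 | 30
1 | 4 | ops | 70 | 4 | 8 | 3
After WHERE (3 rows):
cities.price | cities.score | cities.dept | books.price | books.score | books.rank | books.amt
1 | 10 | eng | 40 | 10 | 9 | 6
1 | 4 | ops | 10 | 4 | 8 | 4
1 | 4 | ops | 70 | 4 | 8 | 3
After GROUP BY (3 rows):
books.price | n
40 | 1
10 | 1
70 | 1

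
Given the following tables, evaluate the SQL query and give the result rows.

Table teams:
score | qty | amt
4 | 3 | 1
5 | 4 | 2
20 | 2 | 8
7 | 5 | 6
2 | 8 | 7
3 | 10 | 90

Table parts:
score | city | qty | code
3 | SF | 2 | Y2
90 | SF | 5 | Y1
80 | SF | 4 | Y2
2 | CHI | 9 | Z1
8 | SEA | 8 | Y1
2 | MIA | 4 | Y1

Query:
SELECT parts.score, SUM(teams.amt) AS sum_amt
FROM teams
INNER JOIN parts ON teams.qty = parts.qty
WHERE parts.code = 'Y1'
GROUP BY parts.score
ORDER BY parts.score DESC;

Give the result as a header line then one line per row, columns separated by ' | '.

== RESULT ==
parts.score | sum_amt
90 | 6
8 | 7
2 | 2

Derivation:
After JOIN parts (5 rows):
teams.score | teams.qty | teams.amt | parts.score | parts.city | parts.qty | parts.code
5 | 4 | 2 | 80 | SF | 4 | Y2
5 | 4 | 2 | 2 | MIA | 4 | Y1
20 | 2 | 8 | 3 | SF | 2 | Y2
7 | 5 | 6 | 90 | SF | 5 | Y1
2 | 8 | 7 | 8 | SEA | 8 | Y1
After WHERE (3 rows):
teams.score | teams.qty | teams.amt | parts.score | parts.city | parts.qty | parts.code
5 | 4 | 2 | 2 | MIA | 4 | Y1
7 | 5 | 6 | 90 | SF | 5 | Y1
2 | 8 | 7 | 8 | SEA | 8 | Y1
After GROUP BY (3 rows):
parts.score | sum_amt
2 | 2
90 | 6
8 | 7
After ORDER BY (3 rows):
parts.score | sum_amt
90 | 6
8 | 7
2 | 2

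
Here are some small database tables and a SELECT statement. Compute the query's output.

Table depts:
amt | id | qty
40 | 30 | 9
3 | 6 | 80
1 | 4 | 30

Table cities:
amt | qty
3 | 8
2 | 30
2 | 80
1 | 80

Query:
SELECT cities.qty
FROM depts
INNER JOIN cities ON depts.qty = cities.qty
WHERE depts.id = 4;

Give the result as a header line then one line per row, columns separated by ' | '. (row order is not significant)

== RESULT ==
cities.qty
30

Derivation:
After JOIN cities (3 rows):
depts.amt | depts.id | depts.qty | cities.amt | cities.qty
3 | 6 | 80 | 2 | 80
3 | 6 | 80 | 1 | 80
1 | 4 | 30 | 2 | 30
After WHERE (1 rows):
depts.amt | depts.id | depts.qty | cities.amt | cities.qty
1 | 4 | 30 | 2 | 30
After SELECT (1 rows):
cities.qty
30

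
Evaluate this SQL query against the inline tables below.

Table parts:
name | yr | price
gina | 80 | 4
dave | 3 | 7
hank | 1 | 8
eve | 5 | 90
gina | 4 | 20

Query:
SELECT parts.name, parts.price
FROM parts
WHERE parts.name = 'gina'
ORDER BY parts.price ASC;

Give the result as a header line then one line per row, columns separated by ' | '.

After WHERE (2 rows):
parts.name | parts.yr | parts.price
gina | 80 | 4
gina | 4 | 20
After SELECT (2 rows):
parts.name | parts.price
gina | 4
gina | 20
After ORDER BY (2 rows):
parts.name | parts.price
gina | 4
gina | 20

== RESULT ==
parts.name | parts.price
gina | 4
gina | 20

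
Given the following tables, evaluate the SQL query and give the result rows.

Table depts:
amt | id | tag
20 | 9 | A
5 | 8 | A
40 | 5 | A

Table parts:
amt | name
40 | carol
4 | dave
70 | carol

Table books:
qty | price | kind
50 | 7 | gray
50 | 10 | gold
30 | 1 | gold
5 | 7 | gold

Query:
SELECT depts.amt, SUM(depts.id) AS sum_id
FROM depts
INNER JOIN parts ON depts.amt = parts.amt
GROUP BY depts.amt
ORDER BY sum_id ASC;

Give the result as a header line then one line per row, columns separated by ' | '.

== RESULT ==
depts.amt | sum_id
40 | 5

Derivation:
After JOIN parts (1 rows):
depts.amt | depts.id | depts.tag | parts.amt | parts.name
40 | 5 | A | 40 | carol
After GROUP BY (1 rows):
depts.amt | sum_id
40 | 5
After ORDER BY (1 rows):
depts.amt | sum_id
40 | 5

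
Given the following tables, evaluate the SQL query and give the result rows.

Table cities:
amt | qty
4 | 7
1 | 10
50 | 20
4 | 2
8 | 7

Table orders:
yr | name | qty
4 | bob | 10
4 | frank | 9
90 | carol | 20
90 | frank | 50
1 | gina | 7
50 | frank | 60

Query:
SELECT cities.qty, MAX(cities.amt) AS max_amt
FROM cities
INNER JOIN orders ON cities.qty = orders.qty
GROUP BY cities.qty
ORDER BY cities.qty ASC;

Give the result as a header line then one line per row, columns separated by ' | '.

After JOIN orders (4 rows):
cities.amt | cities.qty | orders.yr | orders.name | orders.qty
4 | 7 | 1 | gina | 7
1 | 10 | 4 | bob | 10
50 | 20 | 90 | carol | 20
8 | 7 | 1 | gina | 7
After GROUP BY (3 rows):
cities.qty | max_amt
7 | 8
10 | 1
20 | 50
After ORDER BY (3 rows):
cities.qty | max_amt
7 | 8
10 | 1
20 | 50

== RESULT ==
cities.qty | max_amt
7 | 8
10 | 1
20 | 50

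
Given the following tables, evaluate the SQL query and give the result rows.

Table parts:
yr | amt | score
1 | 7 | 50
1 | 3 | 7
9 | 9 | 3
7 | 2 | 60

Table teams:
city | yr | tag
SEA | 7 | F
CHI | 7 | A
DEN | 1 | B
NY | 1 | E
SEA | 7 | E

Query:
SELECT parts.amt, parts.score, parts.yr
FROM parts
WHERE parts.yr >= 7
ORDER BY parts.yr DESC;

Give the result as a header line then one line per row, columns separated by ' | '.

== RESULT ==
parts.amt | parts.score | parts.yr
9 | 3 | 9
2 | 60 | 7

Derivation:
After WHERE (2 rows):
parts.yr | parts.amt | parts.score
9 | 9 | 3
7 | 2 | 60
After SELECT (2 rows):
parts.amt | parts.score | parts.yr
9 | 3 | 9
2 | 60 | 7
After ORDER BY (2 rows):
parts.amt | parts.score | parts.yr
9 | 3 | 9
2 | 60 | 7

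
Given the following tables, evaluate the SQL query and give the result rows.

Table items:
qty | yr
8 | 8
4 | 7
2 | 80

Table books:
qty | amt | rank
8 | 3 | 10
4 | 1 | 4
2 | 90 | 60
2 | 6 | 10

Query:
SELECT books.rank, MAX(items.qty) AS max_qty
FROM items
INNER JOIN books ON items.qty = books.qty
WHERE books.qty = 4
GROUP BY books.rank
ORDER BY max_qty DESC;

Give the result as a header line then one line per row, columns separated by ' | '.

After JOIN books (4 rows):
items.qty | items.yr | books.qty | books.amt | books.rank
8 | 8 | 8 | 3 | 10
4 | 7 | 4 | 1 | 4
2 | 80 | 2 | 90 | 60
2 | 80 | 2 | 6 | 10
After WHERE (1 rows):
items.qty | items.yr | books.qty | books.amt | books.rank
4 | 7 | 4 | 1 | 4
After GROUP BY (1 rows):
books.rank | max_qty
4 | 4
After ORDER BY (1 rows):
books.rank | max_qty
4 | 4

== RESULT ==
books.rank | max_qty
4 | 4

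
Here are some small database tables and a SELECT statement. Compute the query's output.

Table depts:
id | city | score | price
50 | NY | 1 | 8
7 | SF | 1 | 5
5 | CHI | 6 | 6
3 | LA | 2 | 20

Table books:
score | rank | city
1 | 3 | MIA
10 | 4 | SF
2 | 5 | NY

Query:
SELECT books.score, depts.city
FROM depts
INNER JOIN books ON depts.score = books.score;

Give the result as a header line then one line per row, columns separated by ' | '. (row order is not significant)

== RESULT ==
books.score | depts.city
1 | NY
1 | SF
2 | LA

Derivation:
After JOIN books (3 rows):
depts.id | depts.city | depts.score | depts.price | books.score | books.rank | books.city
50 | NY | 1 | 8 | 1 | 3 | MIA
7 | SF | 1 | 5 | 1 | 3 | MIA
3 | LA | 2 | 20 | 2 | 5 | NY
After SELECT (3 rows):
books.score | depts.city
1 | NY
1 | SF
2 | LA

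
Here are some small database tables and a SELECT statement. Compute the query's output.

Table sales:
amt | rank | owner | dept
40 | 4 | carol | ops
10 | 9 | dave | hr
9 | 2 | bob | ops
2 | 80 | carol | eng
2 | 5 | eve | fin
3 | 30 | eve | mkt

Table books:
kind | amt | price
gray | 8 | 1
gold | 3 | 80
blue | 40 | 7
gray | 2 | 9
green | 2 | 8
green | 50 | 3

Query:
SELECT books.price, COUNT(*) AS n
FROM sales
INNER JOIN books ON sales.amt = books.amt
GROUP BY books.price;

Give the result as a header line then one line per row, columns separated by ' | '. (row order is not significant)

After JOIN books (6 rows):
sales.amt | sales.rank | sales.owner | sales.dept | books.kind | books.amt | books.price
40 | 4 | carol | ops | blue | 40 | 7
2 | 80 | carol | eng | gray | 2 | 9
2 | 80 | carol | eng | green | 2 | 8
2 | 5 | eve | fin | gray | 2 | 9
2 | 5 | eve | fin | green | 2 | 8
3 | 30 | eve | mkt | gold | 3 | 80
After GROUP BY (4 rows):
books.price | n
7 | 1
9 | 2
8 | 2
80 | 1

== RESULT ==
books.price | n
7 | 1
9 | 2
8 | 2
80 | 1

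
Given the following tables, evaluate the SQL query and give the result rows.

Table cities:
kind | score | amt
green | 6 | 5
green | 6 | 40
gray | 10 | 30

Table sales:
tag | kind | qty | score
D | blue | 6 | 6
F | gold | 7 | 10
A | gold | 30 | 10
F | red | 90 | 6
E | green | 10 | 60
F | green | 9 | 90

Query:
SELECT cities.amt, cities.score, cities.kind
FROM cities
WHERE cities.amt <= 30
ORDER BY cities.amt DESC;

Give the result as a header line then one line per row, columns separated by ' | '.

== RESULT ==
cities.amt | cities.score | cities.kind
30 | 10 | gray
5 | 6 | green

Derivation:
After WHERE (2 rows):
cities.kind | cities.score | cities.amt
green | 6 | 5
gray | 10 | 30
After SELECT (2 rows):
cities.amt | cities.score | cities.kind
5 | 6 | green
30 | 10 | gray
After ORDER BY (2 rows):
cities.amt | cities.score | cities.kind
30 | 10 | gray
5 | 6 | green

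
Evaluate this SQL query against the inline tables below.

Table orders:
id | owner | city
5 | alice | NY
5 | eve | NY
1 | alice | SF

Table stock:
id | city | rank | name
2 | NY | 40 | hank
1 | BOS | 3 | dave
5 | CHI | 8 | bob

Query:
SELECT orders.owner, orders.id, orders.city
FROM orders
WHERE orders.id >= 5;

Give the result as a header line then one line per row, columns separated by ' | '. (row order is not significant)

After WHERE (2 rows):
orders.id | orders.owner | orders.city
5 | alice | NY
5 | eve | NY
After SELECT (2 rows):
orders.owner | orders.id | orders.city
alice | 5 | NY
eve | 5 | NY

== RESULT ==
orders.owner | orders.id | orders.city
alice | 5 | NY
eve | 5 | NY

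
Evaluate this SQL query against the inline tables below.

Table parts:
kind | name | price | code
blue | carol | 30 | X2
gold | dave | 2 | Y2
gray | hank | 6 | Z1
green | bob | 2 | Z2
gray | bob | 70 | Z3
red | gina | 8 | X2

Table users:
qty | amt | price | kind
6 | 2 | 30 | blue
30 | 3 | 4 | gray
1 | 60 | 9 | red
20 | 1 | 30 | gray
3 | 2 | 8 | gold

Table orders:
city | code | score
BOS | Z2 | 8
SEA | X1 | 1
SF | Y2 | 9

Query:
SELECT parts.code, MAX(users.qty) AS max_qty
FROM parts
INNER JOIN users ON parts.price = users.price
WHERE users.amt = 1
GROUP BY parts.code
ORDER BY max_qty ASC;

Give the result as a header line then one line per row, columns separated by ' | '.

After JOIN users (3 rows):
parts.kind | parts.name | parts.price | parts.code | users.qty | users.amt | users.price | users.kind
blue | carol | 30 | X2 | 6 | 2 | 30 | blue
blue | carol | 30 | X2 | 20 | 1 | 30 | gray
red | gina | 8 | X2 | 3 | 2 | 8 | gold
After WHERE (1 rows):
parts.kind | parts.name | parts.price | parts.code | users.qty | users.amt | users.price | users.kind
blue | carol | 30 | X2 | 20 | 1 | 30 | gray
After GROUP BY (1 rows):
parts.code | max_qty
X2 | 20
After ORDER BY (1 rows):
parts.code | max_qty
X2 | 20

== RESULT ==
parts.code | max_qty
X2 | 20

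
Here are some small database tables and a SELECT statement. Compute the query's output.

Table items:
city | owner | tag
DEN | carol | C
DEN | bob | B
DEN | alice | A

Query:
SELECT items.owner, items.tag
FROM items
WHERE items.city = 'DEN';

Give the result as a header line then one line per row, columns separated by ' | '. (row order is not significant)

== RESULT ==
items.owner | items.tag
carol | C
bob | B
alice | A

Derivation:
After WHERE (3 rows):
items.city | items.owner | items.tag
DEN | carol | C
DEN | bob | B
DEN | alice | A
After SELECT (3 rows):
items.owner | items.tag
carol | C
bob | B
alice | A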